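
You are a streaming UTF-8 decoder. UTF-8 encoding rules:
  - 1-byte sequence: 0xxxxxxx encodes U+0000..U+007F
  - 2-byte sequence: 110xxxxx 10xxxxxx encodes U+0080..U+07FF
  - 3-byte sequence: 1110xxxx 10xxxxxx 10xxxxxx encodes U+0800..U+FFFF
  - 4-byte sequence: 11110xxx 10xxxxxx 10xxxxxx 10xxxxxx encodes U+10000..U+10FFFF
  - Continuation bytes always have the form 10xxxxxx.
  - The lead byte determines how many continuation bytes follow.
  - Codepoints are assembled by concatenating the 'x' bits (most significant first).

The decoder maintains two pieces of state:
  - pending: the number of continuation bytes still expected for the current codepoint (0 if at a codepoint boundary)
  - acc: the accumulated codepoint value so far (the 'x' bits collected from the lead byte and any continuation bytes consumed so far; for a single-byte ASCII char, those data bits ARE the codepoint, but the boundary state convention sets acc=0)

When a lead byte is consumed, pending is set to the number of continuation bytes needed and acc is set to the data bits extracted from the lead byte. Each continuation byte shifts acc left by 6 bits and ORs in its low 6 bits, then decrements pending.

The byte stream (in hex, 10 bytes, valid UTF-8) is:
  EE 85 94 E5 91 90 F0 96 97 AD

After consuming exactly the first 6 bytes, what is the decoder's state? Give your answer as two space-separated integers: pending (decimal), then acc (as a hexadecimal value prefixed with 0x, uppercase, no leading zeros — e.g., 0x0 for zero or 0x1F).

Answer: 0 0x5450

Derivation:
Byte[0]=EE: 3-byte lead. pending=2, acc=0xE
Byte[1]=85: continuation. acc=(acc<<6)|0x05=0x385, pending=1
Byte[2]=94: continuation. acc=(acc<<6)|0x14=0xE154, pending=0
Byte[3]=E5: 3-byte lead. pending=2, acc=0x5
Byte[4]=91: continuation. acc=(acc<<6)|0x11=0x151, pending=1
Byte[5]=90: continuation. acc=(acc<<6)|0x10=0x5450, pending=0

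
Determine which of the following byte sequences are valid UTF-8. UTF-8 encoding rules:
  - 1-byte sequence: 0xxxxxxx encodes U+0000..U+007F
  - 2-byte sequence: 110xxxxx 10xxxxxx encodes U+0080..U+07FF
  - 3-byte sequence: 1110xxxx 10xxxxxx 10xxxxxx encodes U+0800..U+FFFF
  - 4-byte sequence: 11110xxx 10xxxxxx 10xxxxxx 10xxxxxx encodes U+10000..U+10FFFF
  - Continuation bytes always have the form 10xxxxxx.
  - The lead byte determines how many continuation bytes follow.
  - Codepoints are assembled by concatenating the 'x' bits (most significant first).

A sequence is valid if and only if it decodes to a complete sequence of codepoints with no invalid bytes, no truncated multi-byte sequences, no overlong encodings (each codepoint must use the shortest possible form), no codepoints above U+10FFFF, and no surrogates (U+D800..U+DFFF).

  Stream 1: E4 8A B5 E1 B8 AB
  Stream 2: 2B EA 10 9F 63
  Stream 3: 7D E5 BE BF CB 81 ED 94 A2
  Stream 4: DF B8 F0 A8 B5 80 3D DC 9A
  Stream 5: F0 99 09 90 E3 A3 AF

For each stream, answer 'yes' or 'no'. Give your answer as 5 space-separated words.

Answer: yes no yes yes no

Derivation:
Stream 1: decodes cleanly. VALID
Stream 2: error at byte offset 2. INVALID
Stream 3: decodes cleanly. VALID
Stream 4: decodes cleanly. VALID
Stream 5: error at byte offset 2. INVALID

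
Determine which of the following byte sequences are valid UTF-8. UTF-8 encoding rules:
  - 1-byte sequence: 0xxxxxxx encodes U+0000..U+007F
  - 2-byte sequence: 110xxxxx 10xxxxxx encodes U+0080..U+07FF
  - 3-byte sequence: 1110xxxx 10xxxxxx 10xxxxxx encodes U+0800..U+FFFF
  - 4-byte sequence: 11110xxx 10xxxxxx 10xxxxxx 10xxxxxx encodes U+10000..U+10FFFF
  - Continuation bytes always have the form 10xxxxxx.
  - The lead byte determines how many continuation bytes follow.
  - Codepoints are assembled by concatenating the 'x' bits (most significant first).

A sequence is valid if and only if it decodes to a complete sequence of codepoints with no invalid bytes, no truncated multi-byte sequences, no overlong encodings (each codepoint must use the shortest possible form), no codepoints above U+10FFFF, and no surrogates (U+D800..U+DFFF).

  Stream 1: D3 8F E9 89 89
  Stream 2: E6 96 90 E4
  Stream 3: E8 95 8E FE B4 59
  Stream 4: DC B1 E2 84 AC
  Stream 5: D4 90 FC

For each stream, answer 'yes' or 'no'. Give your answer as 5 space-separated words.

Answer: yes no no yes no

Derivation:
Stream 1: decodes cleanly. VALID
Stream 2: error at byte offset 4. INVALID
Stream 3: error at byte offset 3. INVALID
Stream 4: decodes cleanly. VALID
Stream 5: error at byte offset 2. INVALID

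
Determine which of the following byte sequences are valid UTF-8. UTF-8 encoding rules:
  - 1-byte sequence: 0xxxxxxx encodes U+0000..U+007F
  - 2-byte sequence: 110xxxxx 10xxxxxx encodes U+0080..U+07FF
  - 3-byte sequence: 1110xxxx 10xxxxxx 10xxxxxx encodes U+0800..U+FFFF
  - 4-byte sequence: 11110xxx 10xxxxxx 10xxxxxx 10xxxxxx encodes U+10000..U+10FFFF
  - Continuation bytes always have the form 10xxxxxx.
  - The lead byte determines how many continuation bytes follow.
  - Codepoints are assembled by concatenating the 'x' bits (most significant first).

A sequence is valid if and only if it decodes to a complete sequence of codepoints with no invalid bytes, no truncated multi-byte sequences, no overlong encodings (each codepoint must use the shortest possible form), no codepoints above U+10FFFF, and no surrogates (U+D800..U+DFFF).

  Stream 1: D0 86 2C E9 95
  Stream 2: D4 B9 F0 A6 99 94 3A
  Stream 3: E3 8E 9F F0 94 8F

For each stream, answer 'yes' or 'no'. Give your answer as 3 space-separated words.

Answer: no yes no

Derivation:
Stream 1: error at byte offset 5. INVALID
Stream 2: decodes cleanly. VALID
Stream 3: error at byte offset 6. INVALID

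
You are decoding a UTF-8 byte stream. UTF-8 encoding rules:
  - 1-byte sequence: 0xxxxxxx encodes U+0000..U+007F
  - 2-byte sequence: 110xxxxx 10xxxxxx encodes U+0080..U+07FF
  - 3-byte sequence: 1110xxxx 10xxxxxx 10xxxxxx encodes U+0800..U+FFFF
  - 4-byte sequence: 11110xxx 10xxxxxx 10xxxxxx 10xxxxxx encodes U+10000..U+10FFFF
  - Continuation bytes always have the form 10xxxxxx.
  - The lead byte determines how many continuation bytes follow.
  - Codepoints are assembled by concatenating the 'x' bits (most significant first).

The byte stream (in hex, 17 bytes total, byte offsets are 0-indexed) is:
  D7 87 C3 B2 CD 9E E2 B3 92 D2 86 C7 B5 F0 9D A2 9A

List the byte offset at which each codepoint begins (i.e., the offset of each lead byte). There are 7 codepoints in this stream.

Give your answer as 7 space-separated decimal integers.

Byte[0]=D7: 2-byte lead, need 1 cont bytes. acc=0x17
Byte[1]=87: continuation. acc=(acc<<6)|0x07=0x5C7
Completed: cp=U+05C7 (starts at byte 0)
Byte[2]=C3: 2-byte lead, need 1 cont bytes. acc=0x3
Byte[3]=B2: continuation. acc=(acc<<6)|0x32=0xF2
Completed: cp=U+00F2 (starts at byte 2)
Byte[4]=CD: 2-byte lead, need 1 cont bytes. acc=0xD
Byte[5]=9E: continuation. acc=(acc<<6)|0x1E=0x35E
Completed: cp=U+035E (starts at byte 4)
Byte[6]=E2: 3-byte lead, need 2 cont bytes. acc=0x2
Byte[7]=B3: continuation. acc=(acc<<6)|0x33=0xB3
Byte[8]=92: continuation. acc=(acc<<6)|0x12=0x2CD2
Completed: cp=U+2CD2 (starts at byte 6)
Byte[9]=D2: 2-byte lead, need 1 cont bytes. acc=0x12
Byte[10]=86: continuation. acc=(acc<<6)|0x06=0x486
Completed: cp=U+0486 (starts at byte 9)
Byte[11]=C7: 2-byte lead, need 1 cont bytes. acc=0x7
Byte[12]=B5: continuation. acc=(acc<<6)|0x35=0x1F5
Completed: cp=U+01F5 (starts at byte 11)
Byte[13]=F0: 4-byte lead, need 3 cont bytes. acc=0x0
Byte[14]=9D: continuation. acc=(acc<<6)|0x1D=0x1D
Byte[15]=A2: continuation. acc=(acc<<6)|0x22=0x762
Byte[16]=9A: continuation. acc=(acc<<6)|0x1A=0x1D89A
Completed: cp=U+1D89A (starts at byte 13)

Answer: 0 2 4 6 9 11 13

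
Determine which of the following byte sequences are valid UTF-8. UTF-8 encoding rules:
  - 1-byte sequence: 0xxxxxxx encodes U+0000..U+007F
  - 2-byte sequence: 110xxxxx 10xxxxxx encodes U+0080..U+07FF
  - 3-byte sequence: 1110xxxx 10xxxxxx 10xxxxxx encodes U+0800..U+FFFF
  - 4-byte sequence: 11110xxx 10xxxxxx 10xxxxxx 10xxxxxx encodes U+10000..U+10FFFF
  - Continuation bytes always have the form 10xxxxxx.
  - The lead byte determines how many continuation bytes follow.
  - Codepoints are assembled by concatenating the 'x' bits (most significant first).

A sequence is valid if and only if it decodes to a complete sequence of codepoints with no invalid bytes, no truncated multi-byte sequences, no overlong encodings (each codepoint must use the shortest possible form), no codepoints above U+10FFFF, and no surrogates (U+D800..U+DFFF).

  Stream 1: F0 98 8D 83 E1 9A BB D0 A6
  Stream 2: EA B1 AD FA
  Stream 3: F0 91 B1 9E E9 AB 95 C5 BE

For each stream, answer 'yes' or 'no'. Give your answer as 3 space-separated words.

Answer: yes no yes

Derivation:
Stream 1: decodes cleanly. VALID
Stream 2: error at byte offset 3. INVALID
Stream 3: decodes cleanly. VALID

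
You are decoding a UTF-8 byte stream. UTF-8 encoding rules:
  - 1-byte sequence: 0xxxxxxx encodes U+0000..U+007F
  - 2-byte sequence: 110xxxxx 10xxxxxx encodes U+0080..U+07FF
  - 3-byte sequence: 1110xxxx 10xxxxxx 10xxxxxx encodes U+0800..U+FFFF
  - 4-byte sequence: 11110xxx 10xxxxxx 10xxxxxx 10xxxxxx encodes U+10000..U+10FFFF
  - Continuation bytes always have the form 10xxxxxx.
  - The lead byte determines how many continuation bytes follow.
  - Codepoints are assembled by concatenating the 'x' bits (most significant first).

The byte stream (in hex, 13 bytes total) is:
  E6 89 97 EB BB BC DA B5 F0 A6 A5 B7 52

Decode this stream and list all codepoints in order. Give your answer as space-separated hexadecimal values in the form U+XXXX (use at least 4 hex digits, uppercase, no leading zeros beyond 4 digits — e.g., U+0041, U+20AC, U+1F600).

Byte[0]=E6: 3-byte lead, need 2 cont bytes. acc=0x6
Byte[1]=89: continuation. acc=(acc<<6)|0x09=0x189
Byte[2]=97: continuation. acc=(acc<<6)|0x17=0x6257
Completed: cp=U+6257 (starts at byte 0)
Byte[3]=EB: 3-byte lead, need 2 cont bytes. acc=0xB
Byte[4]=BB: continuation. acc=(acc<<6)|0x3B=0x2FB
Byte[5]=BC: continuation. acc=(acc<<6)|0x3C=0xBEFC
Completed: cp=U+BEFC (starts at byte 3)
Byte[6]=DA: 2-byte lead, need 1 cont bytes. acc=0x1A
Byte[7]=B5: continuation. acc=(acc<<6)|0x35=0x6B5
Completed: cp=U+06B5 (starts at byte 6)
Byte[8]=F0: 4-byte lead, need 3 cont bytes. acc=0x0
Byte[9]=A6: continuation. acc=(acc<<6)|0x26=0x26
Byte[10]=A5: continuation. acc=(acc<<6)|0x25=0x9A5
Byte[11]=B7: continuation. acc=(acc<<6)|0x37=0x26977
Completed: cp=U+26977 (starts at byte 8)
Byte[12]=52: 1-byte ASCII. cp=U+0052

Answer: U+6257 U+BEFC U+06B5 U+26977 U+0052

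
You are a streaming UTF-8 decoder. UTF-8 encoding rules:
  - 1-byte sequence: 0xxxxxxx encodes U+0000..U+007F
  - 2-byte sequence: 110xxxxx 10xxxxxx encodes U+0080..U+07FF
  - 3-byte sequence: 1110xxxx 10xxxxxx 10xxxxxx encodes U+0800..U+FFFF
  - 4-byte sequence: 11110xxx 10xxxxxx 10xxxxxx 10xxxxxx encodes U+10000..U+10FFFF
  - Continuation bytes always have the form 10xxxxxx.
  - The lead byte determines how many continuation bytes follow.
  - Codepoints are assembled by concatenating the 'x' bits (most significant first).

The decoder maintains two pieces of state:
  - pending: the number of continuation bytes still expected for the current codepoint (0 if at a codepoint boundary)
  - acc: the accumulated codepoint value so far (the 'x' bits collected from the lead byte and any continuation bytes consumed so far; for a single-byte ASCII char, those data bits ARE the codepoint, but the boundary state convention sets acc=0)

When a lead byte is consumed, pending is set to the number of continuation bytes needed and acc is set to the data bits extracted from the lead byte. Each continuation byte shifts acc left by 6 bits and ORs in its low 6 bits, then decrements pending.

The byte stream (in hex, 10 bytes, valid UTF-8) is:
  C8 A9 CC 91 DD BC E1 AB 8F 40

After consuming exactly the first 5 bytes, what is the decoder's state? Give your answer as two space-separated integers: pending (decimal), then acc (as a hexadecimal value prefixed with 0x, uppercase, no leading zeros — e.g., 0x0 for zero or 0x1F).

Answer: 1 0x1D

Derivation:
Byte[0]=C8: 2-byte lead. pending=1, acc=0x8
Byte[1]=A9: continuation. acc=(acc<<6)|0x29=0x229, pending=0
Byte[2]=CC: 2-byte lead. pending=1, acc=0xC
Byte[3]=91: continuation. acc=(acc<<6)|0x11=0x311, pending=0
Byte[4]=DD: 2-byte lead. pending=1, acc=0x1D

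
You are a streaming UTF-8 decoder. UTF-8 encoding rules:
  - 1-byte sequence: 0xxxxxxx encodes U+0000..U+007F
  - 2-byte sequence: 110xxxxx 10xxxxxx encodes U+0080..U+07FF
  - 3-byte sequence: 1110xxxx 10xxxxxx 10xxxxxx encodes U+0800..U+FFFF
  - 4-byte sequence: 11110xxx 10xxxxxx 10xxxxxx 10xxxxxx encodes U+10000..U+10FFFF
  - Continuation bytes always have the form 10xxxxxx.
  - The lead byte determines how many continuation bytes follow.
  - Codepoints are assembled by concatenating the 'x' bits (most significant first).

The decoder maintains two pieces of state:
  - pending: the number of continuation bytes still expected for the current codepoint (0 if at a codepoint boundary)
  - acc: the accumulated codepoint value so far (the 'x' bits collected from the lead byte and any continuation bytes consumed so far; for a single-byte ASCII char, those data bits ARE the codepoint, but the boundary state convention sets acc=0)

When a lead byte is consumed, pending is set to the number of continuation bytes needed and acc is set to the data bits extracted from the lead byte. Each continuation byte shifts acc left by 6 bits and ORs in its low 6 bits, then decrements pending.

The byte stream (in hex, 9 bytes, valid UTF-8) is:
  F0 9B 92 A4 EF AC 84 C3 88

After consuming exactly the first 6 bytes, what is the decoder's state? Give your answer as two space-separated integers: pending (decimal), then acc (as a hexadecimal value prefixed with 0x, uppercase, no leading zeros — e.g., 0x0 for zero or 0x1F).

Byte[0]=F0: 4-byte lead. pending=3, acc=0x0
Byte[1]=9B: continuation. acc=(acc<<6)|0x1B=0x1B, pending=2
Byte[2]=92: continuation. acc=(acc<<6)|0x12=0x6D2, pending=1
Byte[3]=A4: continuation. acc=(acc<<6)|0x24=0x1B4A4, pending=0
Byte[4]=EF: 3-byte lead. pending=2, acc=0xF
Byte[5]=AC: continuation. acc=(acc<<6)|0x2C=0x3EC, pending=1

Answer: 1 0x3EC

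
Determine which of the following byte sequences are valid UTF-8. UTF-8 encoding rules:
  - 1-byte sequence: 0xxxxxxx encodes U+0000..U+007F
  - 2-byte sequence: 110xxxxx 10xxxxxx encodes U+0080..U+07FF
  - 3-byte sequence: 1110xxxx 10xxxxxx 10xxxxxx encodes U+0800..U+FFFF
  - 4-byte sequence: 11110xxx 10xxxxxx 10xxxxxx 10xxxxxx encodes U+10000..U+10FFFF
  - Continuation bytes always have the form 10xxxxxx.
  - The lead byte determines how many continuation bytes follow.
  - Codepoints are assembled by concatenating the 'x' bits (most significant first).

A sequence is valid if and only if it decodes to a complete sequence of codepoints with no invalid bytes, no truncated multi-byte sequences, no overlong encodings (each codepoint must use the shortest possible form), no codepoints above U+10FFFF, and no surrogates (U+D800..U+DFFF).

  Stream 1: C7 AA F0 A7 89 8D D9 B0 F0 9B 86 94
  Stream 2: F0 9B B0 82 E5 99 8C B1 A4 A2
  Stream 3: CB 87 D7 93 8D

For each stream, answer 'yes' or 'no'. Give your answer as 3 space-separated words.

Stream 1: decodes cleanly. VALID
Stream 2: error at byte offset 7. INVALID
Stream 3: error at byte offset 4. INVALID

Answer: yes no no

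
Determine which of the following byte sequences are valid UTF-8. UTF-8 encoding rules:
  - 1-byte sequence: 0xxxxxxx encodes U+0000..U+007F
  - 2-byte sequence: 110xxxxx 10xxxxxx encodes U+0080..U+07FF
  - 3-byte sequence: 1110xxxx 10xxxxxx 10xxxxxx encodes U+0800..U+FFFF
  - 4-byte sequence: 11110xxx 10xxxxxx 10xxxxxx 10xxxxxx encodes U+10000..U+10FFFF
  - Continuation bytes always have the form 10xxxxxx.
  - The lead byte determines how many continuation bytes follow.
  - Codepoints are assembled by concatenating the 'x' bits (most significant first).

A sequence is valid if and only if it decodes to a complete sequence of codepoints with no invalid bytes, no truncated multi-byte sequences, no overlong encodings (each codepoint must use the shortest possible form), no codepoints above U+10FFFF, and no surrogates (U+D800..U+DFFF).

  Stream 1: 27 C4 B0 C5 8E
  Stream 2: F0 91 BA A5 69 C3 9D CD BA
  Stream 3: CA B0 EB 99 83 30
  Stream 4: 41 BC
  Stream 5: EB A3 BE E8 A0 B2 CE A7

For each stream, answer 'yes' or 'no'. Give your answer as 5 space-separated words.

Answer: yes yes yes no yes

Derivation:
Stream 1: decodes cleanly. VALID
Stream 2: decodes cleanly. VALID
Stream 3: decodes cleanly. VALID
Stream 4: error at byte offset 1. INVALID
Stream 5: decodes cleanly. VALID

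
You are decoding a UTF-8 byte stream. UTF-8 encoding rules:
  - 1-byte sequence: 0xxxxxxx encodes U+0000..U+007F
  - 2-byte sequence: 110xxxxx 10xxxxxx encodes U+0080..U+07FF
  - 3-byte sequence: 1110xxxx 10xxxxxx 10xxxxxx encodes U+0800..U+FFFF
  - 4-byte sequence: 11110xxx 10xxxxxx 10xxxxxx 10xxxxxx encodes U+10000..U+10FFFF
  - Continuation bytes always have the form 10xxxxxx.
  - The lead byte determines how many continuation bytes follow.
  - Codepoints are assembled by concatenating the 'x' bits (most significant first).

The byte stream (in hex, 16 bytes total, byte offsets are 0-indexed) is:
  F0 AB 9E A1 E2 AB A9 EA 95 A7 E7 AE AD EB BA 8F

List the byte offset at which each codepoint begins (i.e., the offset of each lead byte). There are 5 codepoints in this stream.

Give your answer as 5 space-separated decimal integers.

Byte[0]=F0: 4-byte lead, need 3 cont bytes. acc=0x0
Byte[1]=AB: continuation. acc=(acc<<6)|0x2B=0x2B
Byte[2]=9E: continuation. acc=(acc<<6)|0x1E=0xADE
Byte[3]=A1: continuation. acc=(acc<<6)|0x21=0x2B7A1
Completed: cp=U+2B7A1 (starts at byte 0)
Byte[4]=E2: 3-byte lead, need 2 cont bytes. acc=0x2
Byte[5]=AB: continuation. acc=(acc<<6)|0x2B=0xAB
Byte[6]=A9: continuation. acc=(acc<<6)|0x29=0x2AE9
Completed: cp=U+2AE9 (starts at byte 4)
Byte[7]=EA: 3-byte lead, need 2 cont bytes. acc=0xA
Byte[8]=95: continuation. acc=(acc<<6)|0x15=0x295
Byte[9]=A7: continuation. acc=(acc<<6)|0x27=0xA567
Completed: cp=U+A567 (starts at byte 7)
Byte[10]=E7: 3-byte lead, need 2 cont bytes. acc=0x7
Byte[11]=AE: continuation. acc=(acc<<6)|0x2E=0x1EE
Byte[12]=AD: continuation. acc=(acc<<6)|0x2D=0x7BAD
Completed: cp=U+7BAD (starts at byte 10)
Byte[13]=EB: 3-byte lead, need 2 cont bytes. acc=0xB
Byte[14]=BA: continuation. acc=(acc<<6)|0x3A=0x2FA
Byte[15]=8F: continuation. acc=(acc<<6)|0x0F=0xBE8F
Completed: cp=U+BE8F (starts at byte 13)

Answer: 0 4 7 10 13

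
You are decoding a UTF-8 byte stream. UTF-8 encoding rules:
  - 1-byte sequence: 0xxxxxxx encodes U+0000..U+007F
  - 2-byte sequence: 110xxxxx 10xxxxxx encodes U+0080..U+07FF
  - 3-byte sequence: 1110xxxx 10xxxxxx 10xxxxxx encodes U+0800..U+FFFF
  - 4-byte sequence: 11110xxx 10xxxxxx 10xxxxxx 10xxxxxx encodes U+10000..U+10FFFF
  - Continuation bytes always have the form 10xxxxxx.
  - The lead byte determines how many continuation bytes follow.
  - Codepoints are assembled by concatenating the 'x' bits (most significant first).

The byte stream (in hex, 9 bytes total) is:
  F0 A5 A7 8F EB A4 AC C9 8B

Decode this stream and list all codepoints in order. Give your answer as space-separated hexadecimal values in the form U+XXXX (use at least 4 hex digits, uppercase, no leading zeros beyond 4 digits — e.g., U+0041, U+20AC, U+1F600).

Byte[0]=F0: 4-byte lead, need 3 cont bytes. acc=0x0
Byte[1]=A5: continuation. acc=(acc<<6)|0x25=0x25
Byte[2]=A7: continuation. acc=(acc<<6)|0x27=0x967
Byte[3]=8F: continuation. acc=(acc<<6)|0x0F=0x259CF
Completed: cp=U+259CF (starts at byte 0)
Byte[4]=EB: 3-byte lead, need 2 cont bytes. acc=0xB
Byte[5]=A4: continuation. acc=(acc<<6)|0x24=0x2E4
Byte[6]=AC: continuation. acc=(acc<<6)|0x2C=0xB92C
Completed: cp=U+B92C (starts at byte 4)
Byte[7]=C9: 2-byte lead, need 1 cont bytes. acc=0x9
Byte[8]=8B: continuation. acc=(acc<<6)|0x0B=0x24B
Completed: cp=U+024B (starts at byte 7)

Answer: U+259CF U+B92C U+024B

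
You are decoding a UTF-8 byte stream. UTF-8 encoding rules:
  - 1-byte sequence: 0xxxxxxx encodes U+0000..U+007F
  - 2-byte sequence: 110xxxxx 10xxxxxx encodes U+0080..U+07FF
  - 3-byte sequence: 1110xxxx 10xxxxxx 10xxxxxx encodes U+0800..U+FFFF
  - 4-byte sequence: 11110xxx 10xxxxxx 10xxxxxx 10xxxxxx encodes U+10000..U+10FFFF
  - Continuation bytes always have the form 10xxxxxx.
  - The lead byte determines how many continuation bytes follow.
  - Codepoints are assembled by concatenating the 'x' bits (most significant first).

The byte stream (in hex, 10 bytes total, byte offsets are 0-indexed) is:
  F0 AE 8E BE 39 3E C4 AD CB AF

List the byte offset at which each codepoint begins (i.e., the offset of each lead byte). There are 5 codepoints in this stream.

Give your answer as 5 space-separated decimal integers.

Answer: 0 4 5 6 8

Derivation:
Byte[0]=F0: 4-byte lead, need 3 cont bytes. acc=0x0
Byte[1]=AE: continuation. acc=(acc<<6)|0x2E=0x2E
Byte[2]=8E: continuation. acc=(acc<<6)|0x0E=0xB8E
Byte[3]=BE: continuation. acc=(acc<<6)|0x3E=0x2E3BE
Completed: cp=U+2E3BE (starts at byte 0)
Byte[4]=39: 1-byte ASCII. cp=U+0039
Byte[5]=3E: 1-byte ASCII. cp=U+003E
Byte[6]=C4: 2-byte lead, need 1 cont bytes. acc=0x4
Byte[7]=AD: continuation. acc=(acc<<6)|0x2D=0x12D
Completed: cp=U+012D (starts at byte 6)
Byte[8]=CB: 2-byte lead, need 1 cont bytes. acc=0xB
Byte[9]=AF: continuation. acc=(acc<<6)|0x2F=0x2EF
Completed: cp=U+02EF (starts at byte 8)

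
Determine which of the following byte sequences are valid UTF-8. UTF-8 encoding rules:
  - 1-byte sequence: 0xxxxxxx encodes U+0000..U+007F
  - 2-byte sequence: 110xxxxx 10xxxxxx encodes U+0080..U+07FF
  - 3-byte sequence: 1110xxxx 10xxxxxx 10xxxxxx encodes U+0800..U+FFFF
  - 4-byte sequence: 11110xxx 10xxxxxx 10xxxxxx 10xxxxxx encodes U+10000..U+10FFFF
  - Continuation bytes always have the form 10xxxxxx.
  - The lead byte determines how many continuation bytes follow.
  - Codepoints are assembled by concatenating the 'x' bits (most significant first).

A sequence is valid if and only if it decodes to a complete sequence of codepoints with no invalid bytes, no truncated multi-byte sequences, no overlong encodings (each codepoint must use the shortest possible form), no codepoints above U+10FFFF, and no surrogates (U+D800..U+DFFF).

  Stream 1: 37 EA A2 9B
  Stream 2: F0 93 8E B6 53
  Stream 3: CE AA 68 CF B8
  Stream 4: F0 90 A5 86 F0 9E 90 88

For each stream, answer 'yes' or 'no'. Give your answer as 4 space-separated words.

Answer: yes yes yes yes

Derivation:
Stream 1: decodes cleanly. VALID
Stream 2: decodes cleanly. VALID
Stream 3: decodes cleanly. VALID
Stream 4: decodes cleanly. VALID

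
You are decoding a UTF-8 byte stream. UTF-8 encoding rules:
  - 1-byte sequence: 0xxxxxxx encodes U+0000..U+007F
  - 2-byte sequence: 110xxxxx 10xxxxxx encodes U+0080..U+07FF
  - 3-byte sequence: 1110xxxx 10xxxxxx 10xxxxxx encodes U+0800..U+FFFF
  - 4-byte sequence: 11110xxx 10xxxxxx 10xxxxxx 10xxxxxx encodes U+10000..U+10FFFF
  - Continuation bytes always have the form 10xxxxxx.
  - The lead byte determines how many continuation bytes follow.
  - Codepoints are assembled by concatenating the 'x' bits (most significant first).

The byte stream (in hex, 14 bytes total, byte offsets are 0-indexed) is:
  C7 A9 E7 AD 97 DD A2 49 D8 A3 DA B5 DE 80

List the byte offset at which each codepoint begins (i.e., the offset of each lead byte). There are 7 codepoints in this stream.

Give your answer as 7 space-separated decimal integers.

Answer: 0 2 5 7 8 10 12

Derivation:
Byte[0]=C7: 2-byte lead, need 1 cont bytes. acc=0x7
Byte[1]=A9: continuation. acc=(acc<<6)|0x29=0x1E9
Completed: cp=U+01E9 (starts at byte 0)
Byte[2]=E7: 3-byte lead, need 2 cont bytes. acc=0x7
Byte[3]=AD: continuation. acc=(acc<<6)|0x2D=0x1ED
Byte[4]=97: continuation. acc=(acc<<6)|0x17=0x7B57
Completed: cp=U+7B57 (starts at byte 2)
Byte[5]=DD: 2-byte lead, need 1 cont bytes. acc=0x1D
Byte[6]=A2: continuation. acc=(acc<<6)|0x22=0x762
Completed: cp=U+0762 (starts at byte 5)
Byte[7]=49: 1-byte ASCII. cp=U+0049
Byte[8]=D8: 2-byte lead, need 1 cont bytes. acc=0x18
Byte[9]=A3: continuation. acc=(acc<<6)|0x23=0x623
Completed: cp=U+0623 (starts at byte 8)
Byte[10]=DA: 2-byte lead, need 1 cont bytes. acc=0x1A
Byte[11]=B5: continuation. acc=(acc<<6)|0x35=0x6B5
Completed: cp=U+06B5 (starts at byte 10)
Byte[12]=DE: 2-byte lead, need 1 cont bytes. acc=0x1E
Byte[13]=80: continuation. acc=(acc<<6)|0x00=0x780
Completed: cp=U+0780 (starts at byte 12)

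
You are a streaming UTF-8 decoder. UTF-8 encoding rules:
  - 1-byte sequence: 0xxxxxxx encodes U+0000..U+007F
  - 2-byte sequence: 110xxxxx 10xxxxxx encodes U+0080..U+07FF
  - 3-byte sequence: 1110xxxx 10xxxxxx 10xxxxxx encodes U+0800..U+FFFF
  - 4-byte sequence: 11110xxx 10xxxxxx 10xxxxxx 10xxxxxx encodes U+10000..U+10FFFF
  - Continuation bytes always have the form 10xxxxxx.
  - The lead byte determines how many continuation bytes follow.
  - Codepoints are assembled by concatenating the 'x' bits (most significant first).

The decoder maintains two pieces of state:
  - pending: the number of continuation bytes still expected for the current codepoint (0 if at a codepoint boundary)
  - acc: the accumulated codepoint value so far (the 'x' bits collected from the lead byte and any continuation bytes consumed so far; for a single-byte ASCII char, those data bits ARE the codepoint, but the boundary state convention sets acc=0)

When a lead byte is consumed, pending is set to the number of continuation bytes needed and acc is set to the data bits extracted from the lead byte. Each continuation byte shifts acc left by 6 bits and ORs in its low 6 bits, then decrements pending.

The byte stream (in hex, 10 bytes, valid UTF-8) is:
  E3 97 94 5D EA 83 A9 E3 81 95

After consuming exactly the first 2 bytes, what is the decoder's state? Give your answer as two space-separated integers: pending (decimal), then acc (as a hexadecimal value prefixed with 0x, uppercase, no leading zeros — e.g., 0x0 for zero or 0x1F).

Answer: 1 0xD7

Derivation:
Byte[0]=E3: 3-byte lead. pending=2, acc=0x3
Byte[1]=97: continuation. acc=(acc<<6)|0x17=0xD7, pending=1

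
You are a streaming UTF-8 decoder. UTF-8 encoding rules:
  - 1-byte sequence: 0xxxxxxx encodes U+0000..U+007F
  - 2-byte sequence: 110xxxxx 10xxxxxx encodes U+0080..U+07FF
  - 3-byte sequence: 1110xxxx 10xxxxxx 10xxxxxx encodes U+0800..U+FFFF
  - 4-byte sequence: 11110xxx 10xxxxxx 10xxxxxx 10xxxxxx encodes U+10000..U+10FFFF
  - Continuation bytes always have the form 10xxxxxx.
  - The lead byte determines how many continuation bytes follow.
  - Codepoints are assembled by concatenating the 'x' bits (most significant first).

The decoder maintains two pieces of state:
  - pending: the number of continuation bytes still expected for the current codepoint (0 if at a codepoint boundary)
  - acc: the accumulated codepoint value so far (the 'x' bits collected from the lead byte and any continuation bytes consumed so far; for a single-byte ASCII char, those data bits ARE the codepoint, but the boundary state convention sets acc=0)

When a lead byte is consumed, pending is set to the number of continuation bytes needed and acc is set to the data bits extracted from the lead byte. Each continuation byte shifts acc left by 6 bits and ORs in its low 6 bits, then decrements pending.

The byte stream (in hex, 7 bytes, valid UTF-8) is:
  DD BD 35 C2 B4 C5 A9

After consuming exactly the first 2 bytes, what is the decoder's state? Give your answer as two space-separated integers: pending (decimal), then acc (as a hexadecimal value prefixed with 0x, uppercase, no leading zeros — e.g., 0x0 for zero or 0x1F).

Byte[0]=DD: 2-byte lead. pending=1, acc=0x1D
Byte[1]=BD: continuation. acc=(acc<<6)|0x3D=0x77D, pending=0

Answer: 0 0x77D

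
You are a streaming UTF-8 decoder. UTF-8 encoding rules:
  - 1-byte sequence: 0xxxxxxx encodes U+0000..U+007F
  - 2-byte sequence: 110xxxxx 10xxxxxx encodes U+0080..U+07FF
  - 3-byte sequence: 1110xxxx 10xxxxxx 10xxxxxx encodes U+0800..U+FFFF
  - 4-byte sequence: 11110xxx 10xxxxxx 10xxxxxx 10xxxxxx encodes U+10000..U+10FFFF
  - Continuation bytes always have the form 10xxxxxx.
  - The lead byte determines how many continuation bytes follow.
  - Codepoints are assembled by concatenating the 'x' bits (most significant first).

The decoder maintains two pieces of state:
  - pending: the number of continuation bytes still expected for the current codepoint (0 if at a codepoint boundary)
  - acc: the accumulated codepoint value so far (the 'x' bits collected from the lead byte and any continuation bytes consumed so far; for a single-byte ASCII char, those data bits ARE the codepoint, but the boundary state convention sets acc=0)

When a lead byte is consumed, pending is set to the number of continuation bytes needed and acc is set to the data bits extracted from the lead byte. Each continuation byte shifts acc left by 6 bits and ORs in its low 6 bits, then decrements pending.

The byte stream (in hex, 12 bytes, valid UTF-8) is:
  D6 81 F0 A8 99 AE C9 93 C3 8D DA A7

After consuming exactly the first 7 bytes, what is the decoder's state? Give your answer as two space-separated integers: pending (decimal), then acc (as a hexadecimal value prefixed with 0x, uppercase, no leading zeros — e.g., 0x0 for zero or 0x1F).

Byte[0]=D6: 2-byte lead. pending=1, acc=0x16
Byte[1]=81: continuation. acc=(acc<<6)|0x01=0x581, pending=0
Byte[2]=F0: 4-byte lead. pending=3, acc=0x0
Byte[3]=A8: continuation. acc=(acc<<6)|0x28=0x28, pending=2
Byte[4]=99: continuation. acc=(acc<<6)|0x19=0xA19, pending=1
Byte[5]=AE: continuation. acc=(acc<<6)|0x2E=0x2866E, pending=0
Byte[6]=C9: 2-byte lead. pending=1, acc=0x9

Answer: 1 0x9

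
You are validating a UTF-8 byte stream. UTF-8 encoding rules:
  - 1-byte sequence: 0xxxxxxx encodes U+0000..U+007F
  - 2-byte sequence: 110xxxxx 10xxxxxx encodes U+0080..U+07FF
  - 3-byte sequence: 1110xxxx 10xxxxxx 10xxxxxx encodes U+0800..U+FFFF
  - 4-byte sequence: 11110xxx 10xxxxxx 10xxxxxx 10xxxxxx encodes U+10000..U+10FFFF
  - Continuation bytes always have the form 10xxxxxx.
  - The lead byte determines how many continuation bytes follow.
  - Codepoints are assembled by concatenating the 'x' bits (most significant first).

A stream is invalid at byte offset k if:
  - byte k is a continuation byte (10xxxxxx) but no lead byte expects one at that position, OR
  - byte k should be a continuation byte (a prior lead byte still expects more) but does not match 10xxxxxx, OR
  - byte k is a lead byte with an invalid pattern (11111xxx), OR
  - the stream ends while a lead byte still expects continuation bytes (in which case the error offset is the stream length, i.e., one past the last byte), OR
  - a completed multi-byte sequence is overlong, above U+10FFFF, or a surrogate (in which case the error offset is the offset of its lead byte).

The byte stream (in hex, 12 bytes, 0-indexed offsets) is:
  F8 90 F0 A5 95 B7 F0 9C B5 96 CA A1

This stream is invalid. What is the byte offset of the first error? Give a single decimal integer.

Answer: 0

Derivation:
Byte[0]=F8: INVALID lead byte (not 0xxx/110x/1110/11110)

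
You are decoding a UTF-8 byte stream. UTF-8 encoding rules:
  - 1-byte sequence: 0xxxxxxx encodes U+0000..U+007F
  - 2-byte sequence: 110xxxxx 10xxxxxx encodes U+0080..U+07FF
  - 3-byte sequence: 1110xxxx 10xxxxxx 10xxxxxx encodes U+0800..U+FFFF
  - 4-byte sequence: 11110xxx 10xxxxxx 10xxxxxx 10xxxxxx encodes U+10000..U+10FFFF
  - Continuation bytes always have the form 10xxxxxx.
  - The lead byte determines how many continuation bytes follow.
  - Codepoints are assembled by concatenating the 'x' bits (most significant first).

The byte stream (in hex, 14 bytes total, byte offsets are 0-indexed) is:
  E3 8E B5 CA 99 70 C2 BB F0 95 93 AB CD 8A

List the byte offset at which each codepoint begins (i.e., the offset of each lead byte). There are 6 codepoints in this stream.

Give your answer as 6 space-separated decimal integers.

Byte[0]=E3: 3-byte lead, need 2 cont bytes. acc=0x3
Byte[1]=8E: continuation. acc=(acc<<6)|0x0E=0xCE
Byte[2]=B5: continuation. acc=(acc<<6)|0x35=0x33B5
Completed: cp=U+33B5 (starts at byte 0)
Byte[3]=CA: 2-byte lead, need 1 cont bytes. acc=0xA
Byte[4]=99: continuation. acc=(acc<<6)|0x19=0x299
Completed: cp=U+0299 (starts at byte 3)
Byte[5]=70: 1-byte ASCII. cp=U+0070
Byte[6]=C2: 2-byte lead, need 1 cont bytes. acc=0x2
Byte[7]=BB: continuation. acc=(acc<<6)|0x3B=0xBB
Completed: cp=U+00BB (starts at byte 6)
Byte[8]=F0: 4-byte lead, need 3 cont bytes. acc=0x0
Byte[9]=95: continuation. acc=(acc<<6)|0x15=0x15
Byte[10]=93: continuation. acc=(acc<<6)|0x13=0x553
Byte[11]=AB: continuation. acc=(acc<<6)|0x2B=0x154EB
Completed: cp=U+154EB (starts at byte 8)
Byte[12]=CD: 2-byte lead, need 1 cont bytes. acc=0xD
Byte[13]=8A: continuation. acc=(acc<<6)|0x0A=0x34A
Completed: cp=U+034A (starts at byte 12)

Answer: 0 3 5 6 8 12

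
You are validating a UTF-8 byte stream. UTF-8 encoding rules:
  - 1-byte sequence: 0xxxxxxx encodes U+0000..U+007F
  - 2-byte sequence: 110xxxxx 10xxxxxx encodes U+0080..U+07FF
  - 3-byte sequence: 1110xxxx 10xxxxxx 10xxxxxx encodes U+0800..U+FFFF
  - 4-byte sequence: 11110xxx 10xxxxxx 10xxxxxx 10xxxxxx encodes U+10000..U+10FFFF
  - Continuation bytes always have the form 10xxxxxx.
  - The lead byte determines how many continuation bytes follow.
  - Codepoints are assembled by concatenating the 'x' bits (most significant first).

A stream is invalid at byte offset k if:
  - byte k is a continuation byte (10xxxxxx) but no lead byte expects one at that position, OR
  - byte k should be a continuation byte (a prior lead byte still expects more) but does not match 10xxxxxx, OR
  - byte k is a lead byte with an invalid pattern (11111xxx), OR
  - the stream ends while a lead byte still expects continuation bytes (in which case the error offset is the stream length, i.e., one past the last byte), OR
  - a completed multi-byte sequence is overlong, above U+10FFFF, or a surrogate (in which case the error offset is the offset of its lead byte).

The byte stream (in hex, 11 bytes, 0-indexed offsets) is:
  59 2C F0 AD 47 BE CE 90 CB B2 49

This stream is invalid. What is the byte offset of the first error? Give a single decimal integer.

Byte[0]=59: 1-byte ASCII. cp=U+0059
Byte[1]=2C: 1-byte ASCII. cp=U+002C
Byte[2]=F0: 4-byte lead, need 3 cont bytes. acc=0x0
Byte[3]=AD: continuation. acc=(acc<<6)|0x2D=0x2D
Byte[4]=47: expected 10xxxxxx continuation. INVALID

Answer: 4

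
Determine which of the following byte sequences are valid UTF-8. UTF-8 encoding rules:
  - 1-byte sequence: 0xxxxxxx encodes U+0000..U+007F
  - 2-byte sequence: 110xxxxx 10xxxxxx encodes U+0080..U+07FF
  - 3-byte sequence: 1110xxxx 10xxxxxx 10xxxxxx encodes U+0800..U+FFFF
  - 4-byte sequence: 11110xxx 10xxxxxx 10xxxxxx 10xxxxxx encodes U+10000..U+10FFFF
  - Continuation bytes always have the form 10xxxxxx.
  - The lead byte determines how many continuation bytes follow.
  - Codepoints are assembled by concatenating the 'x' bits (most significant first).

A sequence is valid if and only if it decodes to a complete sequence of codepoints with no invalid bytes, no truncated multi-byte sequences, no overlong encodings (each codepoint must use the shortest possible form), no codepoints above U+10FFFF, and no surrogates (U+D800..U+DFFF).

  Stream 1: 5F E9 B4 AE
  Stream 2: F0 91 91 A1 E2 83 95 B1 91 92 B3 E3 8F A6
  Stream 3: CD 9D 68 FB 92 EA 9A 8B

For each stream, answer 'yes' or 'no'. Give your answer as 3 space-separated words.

Stream 1: decodes cleanly. VALID
Stream 2: error at byte offset 7. INVALID
Stream 3: error at byte offset 3. INVALID

Answer: yes no no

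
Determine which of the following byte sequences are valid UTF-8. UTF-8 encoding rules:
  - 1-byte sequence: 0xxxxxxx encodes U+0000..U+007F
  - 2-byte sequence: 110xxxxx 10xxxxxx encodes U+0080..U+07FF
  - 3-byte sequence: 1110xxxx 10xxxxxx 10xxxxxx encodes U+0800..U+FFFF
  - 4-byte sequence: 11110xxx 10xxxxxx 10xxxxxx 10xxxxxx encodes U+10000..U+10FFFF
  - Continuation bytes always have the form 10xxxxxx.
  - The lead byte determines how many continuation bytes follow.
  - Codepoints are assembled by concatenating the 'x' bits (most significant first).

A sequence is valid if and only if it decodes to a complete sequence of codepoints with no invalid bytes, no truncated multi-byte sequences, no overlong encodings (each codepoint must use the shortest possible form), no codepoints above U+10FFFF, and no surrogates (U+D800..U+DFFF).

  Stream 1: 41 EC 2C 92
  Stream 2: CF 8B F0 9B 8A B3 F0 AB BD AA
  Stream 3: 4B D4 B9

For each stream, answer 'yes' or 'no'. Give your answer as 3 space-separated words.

Stream 1: error at byte offset 2. INVALID
Stream 2: decodes cleanly. VALID
Stream 3: decodes cleanly. VALID

Answer: no yes yes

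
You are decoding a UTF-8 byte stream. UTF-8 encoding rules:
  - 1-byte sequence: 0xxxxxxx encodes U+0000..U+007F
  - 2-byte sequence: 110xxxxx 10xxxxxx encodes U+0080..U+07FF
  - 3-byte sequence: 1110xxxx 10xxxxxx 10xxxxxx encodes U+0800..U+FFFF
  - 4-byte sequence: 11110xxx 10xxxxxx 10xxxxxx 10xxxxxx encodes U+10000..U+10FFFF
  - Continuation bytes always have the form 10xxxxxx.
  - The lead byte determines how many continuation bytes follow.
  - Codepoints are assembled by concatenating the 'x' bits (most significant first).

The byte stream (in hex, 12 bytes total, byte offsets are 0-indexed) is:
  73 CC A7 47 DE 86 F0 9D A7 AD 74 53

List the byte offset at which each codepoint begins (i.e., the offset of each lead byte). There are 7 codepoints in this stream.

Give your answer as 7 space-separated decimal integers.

Answer: 0 1 3 4 6 10 11

Derivation:
Byte[0]=73: 1-byte ASCII. cp=U+0073
Byte[1]=CC: 2-byte lead, need 1 cont bytes. acc=0xC
Byte[2]=A7: continuation. acc=(acc<<6)|0x27=0x327
Completed: cp=U+0327 (starts at byte 1)
Byte[3]=47: 1-byte ASCII. cp=U+0047
Byte[4]=DE: 2-byte lead, need 1 cont bytes. acc=0x1E
Byte[5]=86: continuation. acc=(acc<<6)|0x06=0x786
Completed: cp=U+0786 (starts at byte 4)
Byte[6]=F0: 4-byte lead, need 3 cont bytes. acc=0x0
Byte[7]=9D: continuation. acc=(acc<<6)|0x1D=0x1D
Byte[8]=A7: continuation. acc=(acc<<6)|0x27=0x767
Byte[9]=AD: continuation. acc=(acc<<6)|0x2D=0x1D9ED
Completed: cp=U+1D9ED (starts at byte 6)
Byte[10]=74: 1-byte ASCII. cp=U+0074
Byte[11]=53: 1-byte ASCII. cp=U+0053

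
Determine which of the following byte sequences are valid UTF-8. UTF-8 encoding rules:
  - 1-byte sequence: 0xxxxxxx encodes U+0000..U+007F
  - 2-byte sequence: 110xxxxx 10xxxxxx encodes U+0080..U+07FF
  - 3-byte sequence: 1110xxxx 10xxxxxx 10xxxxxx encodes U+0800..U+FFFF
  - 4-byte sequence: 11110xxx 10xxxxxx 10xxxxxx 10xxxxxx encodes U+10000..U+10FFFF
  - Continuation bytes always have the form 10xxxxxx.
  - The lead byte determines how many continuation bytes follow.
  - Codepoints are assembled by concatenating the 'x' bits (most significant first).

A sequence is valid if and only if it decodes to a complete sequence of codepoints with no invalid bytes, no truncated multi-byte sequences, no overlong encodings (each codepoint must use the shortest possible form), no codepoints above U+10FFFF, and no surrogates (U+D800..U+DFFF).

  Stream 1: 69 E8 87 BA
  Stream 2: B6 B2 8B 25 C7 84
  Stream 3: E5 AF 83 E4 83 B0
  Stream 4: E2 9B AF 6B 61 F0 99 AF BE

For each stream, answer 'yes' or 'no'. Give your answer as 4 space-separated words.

Stream 1: decodes cleanly. VALID
Stream 2: error at byte offset 0. INVALID
Stream 3: decodes cleanly. VALID
Stream 4: decodes cleanly. VALID

Answer: yes no yes yes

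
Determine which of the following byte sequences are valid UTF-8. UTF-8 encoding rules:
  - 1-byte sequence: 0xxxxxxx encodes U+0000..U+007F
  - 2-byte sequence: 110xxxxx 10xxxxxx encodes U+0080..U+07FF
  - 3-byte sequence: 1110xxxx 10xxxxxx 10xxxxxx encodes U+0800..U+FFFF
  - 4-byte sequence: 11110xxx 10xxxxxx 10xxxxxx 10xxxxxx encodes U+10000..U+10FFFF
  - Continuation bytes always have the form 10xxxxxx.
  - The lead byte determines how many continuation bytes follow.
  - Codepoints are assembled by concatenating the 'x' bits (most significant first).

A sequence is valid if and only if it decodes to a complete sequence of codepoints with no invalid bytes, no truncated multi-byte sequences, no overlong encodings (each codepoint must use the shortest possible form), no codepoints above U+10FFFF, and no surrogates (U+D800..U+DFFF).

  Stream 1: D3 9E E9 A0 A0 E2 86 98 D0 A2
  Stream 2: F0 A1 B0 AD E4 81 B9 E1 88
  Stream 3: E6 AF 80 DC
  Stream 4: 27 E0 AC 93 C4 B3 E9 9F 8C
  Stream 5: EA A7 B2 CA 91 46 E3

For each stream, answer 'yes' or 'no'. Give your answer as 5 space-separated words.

Answer: yes no no yes no

Derivation:
Stream 1: decodes cleanly. VALID
Stream 2: error at byte offset 9. INVALID
Stream 3: error at byte offset 4. INVALID
Stream 4: decodes cleanly. VALID
Stream 5: error at byte offset 7. INVALID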